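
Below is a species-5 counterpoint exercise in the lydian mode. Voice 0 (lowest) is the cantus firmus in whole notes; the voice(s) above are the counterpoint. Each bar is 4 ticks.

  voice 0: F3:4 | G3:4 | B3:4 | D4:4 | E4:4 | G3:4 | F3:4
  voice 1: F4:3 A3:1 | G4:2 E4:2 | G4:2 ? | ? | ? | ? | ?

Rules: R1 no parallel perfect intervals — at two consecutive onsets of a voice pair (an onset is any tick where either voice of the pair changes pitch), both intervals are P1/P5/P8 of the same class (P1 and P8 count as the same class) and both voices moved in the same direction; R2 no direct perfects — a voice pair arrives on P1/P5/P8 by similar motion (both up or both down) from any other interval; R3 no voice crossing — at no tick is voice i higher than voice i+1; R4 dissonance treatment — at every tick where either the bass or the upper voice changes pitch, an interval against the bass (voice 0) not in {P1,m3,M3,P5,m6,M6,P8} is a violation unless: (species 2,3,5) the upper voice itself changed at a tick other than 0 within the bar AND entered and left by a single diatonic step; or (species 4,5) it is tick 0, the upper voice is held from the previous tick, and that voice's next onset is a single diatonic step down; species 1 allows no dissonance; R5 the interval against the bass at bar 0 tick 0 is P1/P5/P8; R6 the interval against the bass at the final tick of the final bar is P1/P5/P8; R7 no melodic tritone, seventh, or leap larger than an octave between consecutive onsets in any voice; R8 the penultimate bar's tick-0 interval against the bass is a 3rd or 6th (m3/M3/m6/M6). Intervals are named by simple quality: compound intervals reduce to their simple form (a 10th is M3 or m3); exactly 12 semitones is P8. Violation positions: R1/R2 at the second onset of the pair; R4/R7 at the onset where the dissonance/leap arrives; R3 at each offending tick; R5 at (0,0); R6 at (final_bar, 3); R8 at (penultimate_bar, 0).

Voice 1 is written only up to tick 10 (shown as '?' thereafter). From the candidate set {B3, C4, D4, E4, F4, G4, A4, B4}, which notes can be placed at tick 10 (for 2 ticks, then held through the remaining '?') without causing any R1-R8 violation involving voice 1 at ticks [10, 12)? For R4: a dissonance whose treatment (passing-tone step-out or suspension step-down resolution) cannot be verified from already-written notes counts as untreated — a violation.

{B3, B4, D4, G4}

B3: legal
C4: violates R4
D4: legal
E4: violates R4
F4: violates R4
G4: legal
A4: violates R4
B4: legal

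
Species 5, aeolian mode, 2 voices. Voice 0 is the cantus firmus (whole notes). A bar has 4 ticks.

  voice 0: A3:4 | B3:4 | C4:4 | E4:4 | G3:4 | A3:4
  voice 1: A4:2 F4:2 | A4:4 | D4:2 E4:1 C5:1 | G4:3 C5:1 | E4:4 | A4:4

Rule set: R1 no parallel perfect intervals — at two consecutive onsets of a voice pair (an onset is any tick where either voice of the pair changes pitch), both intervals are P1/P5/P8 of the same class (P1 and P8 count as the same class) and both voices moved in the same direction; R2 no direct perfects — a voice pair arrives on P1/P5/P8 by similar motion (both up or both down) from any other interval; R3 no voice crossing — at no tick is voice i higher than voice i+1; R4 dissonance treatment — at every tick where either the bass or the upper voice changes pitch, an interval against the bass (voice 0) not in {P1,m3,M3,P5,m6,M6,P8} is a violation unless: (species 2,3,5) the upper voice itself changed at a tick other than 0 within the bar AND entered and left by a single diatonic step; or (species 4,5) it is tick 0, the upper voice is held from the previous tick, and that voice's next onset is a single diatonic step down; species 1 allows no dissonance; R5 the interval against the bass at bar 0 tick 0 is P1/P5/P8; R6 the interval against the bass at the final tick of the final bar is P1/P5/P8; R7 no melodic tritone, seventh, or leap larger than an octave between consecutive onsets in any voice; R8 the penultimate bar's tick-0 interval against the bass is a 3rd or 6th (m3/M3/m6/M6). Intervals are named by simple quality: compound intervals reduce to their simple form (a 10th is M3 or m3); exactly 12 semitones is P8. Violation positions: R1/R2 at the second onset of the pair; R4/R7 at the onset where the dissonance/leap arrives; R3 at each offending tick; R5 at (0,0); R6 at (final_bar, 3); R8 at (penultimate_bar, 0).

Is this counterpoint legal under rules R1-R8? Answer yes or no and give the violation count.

bar 0: v0=A3 v1=A4 (P8)
bar 1: v0=B3 v1=A4 (m7)
bar 2: v0=C4 v1=D4 (M2)
bar 3: v0=E4 v1=G4 (m3)
bar 4: v0=G3 v1=E4 (M6)
bar 5: v0=A3 v1=A4 (P8)
  R4 @ bar1.0: B3/A4 m7 untreated
  R4 @ bar2.0: C4/D4 M2 untreated
  R2 @ bar5.0: G3/E4 M6 -> A3/A4 P8 similar

No (3 violations)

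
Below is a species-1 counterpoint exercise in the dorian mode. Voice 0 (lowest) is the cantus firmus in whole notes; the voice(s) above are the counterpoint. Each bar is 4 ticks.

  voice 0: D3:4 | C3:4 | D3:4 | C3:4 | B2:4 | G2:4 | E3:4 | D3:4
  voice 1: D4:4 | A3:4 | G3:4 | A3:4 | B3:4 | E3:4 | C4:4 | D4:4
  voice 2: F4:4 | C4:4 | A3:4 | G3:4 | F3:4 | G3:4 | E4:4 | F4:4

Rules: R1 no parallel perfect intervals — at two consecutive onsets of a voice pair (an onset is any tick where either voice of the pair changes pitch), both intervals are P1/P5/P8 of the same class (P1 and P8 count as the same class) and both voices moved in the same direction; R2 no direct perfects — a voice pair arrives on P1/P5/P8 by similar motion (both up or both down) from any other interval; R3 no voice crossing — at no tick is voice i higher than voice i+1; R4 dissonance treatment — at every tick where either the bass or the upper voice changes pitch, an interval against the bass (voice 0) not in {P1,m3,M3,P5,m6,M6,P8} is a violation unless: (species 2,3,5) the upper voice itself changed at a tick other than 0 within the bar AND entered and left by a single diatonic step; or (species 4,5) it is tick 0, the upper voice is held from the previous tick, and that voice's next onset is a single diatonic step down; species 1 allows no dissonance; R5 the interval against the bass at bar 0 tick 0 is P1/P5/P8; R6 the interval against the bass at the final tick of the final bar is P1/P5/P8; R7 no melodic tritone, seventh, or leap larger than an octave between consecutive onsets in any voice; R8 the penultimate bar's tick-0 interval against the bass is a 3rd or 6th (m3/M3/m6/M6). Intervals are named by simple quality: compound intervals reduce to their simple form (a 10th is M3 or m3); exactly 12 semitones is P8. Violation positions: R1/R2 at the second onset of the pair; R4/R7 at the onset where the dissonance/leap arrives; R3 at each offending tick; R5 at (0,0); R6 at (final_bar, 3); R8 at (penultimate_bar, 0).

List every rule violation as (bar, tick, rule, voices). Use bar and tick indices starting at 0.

bar 0: v0=D3 v1=D4 v2=F4 downbeat m3
bar 1: v0=C3 v1=A3 v2=C4 downbeat P8
bar 2: v0=D3 v1=G3 v2=A3 downbeat P5
bar 3: v0=C3 v1=A3 v2=G3 downbeat P5
bar 4: v0=B2 v1=B3 v2=F3 downbeat TT
bar 5: v0=G2 v1=E3 v2=G3 downbeat P8
bar 6: v0=E3 v1=C4 v2=E4 downbeat P8
bar 7: v0=D3 v1=D4 v2=F4 downbeat m3
  -> R5 @ bar 0 tick 0 v(0, 2): opens on m3
  -> R2 @ bar 1 tick 0 v(0, 2): D3/F4 m3 -> C3/C4 P8 similar
  -> R4 @ bar 2 tick 0 v(0, 1): D3/G3 P4 untreated
  -> R1 @ bar 3 tick 0 v(0, 2): D3/A3 P5 -> C3/G3 P5 similar
  -> R3 @ bar 3 tick 0 v(1, 2): A3 above G3
  -> R3 @ bar 3 tick 1 v(1, 2): A3 above G3
  -> R3 @ bar 3 tick 2 v(1, 2): A3 above G3
  -> R3 @ bar 3 tick 3 v(1, 2): A3 above G3
  -> R3 @ bar 4 tick 0 v(1, 2): B3 above F3
  -> R4 @ bar 4 tick 0 v(0, 2): B2/F3 TT untreated
  -> R3 @ bar 4 tick 1 v(1, 2): B3 above F3
  -> R3 @ bar 4 tick 2 v(1, 2): B3 above F3
  -> R3 @ bar 4 tick 3 v(1, 2): B3 above F3
  -> R1 @ bar 6 tick 0 v(0, 2): G2/G3 P8 -> E3/E4 P8 similar
  -> R8 @ bar 6 tick 0 v(0, 2): penult P8 not 3rd/6th
  -> R6 @ bar 7 tick 3 v(0, 2): closes on m3

(0, 0, R5, (0, 2))
(1, 0, R2, (0, 2))
(2, 0, R4, (0, 1))
(3, 0, R1, (0, 2))
(3, 0, R3, (1, 2))
(3, 1, R3, (1, 2))
(3, 2, R3, (1, 2))
(3, 3, R3, (1, 2))
(4, 0, R3, (1, 2))
(4, 0, R4, (0, 2))
(4, 1, R3, (1, 2))
(4, 2, R3, (1, 2))
(4, 3, R3, (1, 2))
(6, 0, R1, (0, 2))
(6, 0, R8, (0, 2))
(7, 3, R6, (0, 2))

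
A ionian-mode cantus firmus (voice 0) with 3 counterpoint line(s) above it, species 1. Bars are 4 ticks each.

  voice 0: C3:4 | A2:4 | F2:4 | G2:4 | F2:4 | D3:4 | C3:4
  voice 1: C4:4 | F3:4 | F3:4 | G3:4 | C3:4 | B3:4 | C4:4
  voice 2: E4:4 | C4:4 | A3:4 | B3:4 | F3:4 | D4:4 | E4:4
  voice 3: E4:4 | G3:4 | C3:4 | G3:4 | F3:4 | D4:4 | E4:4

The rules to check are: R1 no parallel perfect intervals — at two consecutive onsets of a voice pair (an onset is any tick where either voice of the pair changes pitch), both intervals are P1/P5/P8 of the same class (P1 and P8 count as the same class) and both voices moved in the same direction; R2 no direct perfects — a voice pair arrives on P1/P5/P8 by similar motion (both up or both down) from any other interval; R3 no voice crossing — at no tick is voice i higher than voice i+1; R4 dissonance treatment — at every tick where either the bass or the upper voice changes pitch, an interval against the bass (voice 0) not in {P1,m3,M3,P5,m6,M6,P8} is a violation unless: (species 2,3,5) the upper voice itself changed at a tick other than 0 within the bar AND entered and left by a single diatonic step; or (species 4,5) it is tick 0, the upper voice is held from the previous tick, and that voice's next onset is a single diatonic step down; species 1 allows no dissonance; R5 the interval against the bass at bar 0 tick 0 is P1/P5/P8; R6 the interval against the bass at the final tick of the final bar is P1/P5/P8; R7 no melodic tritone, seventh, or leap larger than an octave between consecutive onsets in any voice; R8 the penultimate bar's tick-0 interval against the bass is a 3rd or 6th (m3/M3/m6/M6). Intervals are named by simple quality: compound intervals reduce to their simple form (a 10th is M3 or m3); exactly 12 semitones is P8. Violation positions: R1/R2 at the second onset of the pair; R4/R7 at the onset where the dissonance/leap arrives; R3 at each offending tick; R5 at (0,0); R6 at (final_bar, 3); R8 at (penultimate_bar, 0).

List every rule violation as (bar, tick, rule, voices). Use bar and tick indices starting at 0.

(0, 0, R5, (0, 2))
(0, 0, R5, (0, 3))
(1, 0, R2, (1, 2))
(1, 0, R3, (2, 3))
(1, 0, R4, (0, 3))
(1, 1, R3, (2, 3))
(1, 2, R3, (2, 3))
(1, 3, R3, (2, 3))
(2, 0, R2, (0, 3))
(2, 0, R3, (2, 3))
(2, 1, R3, (2, 3))
(2, 2, R3, (2, 3))
(2, 3, R3, (2, 3))
(3, 0, R1, (0, 1))
(3, 0, R2, (0, 3))
(3, 0, R2, (1, 3))
(3, 0, R3, (2, 3))
(3, 1, R3, (2, 3))
(3, 2, R3, (2, 3))
(3, 3, R3, (2, 3))
(4, 0, R1, (0, 3))
(4, 0, R2, (0, 1))
(4, 0, R2, (0, 2))
(4, 0, R2, (2, 3))
(4, 0, R7, (2,))
(5, 0, R1, (0, 2))
(5, 0, R1, (0, 3))
(5, 0, R1, (2, 3))
(5, 0, R7, (1,))
(5, 0, R8, (0, 2))
(5, 0, R8, (0, 3))
(6, 0, R1, (2, 3))
(6, 3, R6, (0, 2))
(6, 3, R6, (0, 3))

bar 0: v0=C3 v1=C4 v2=E4 v3=E4 downbeat M3
bar 1: v0=A2 v1=F3 v2=C4 v3=G3 downbeat m7
bar 2: v0=F2 v1=F3 v2=A3 v3=C3 downbeat P5
bar 3: v0=G2 v1=G3 v2=B3 v3=G3 downbeat P8
bar 4: v0=F2 v1=C3 v2=F3 v3=F3 downbeat P8
bar 5: v0=D3 v1=B3 v2=D4 v3=D4 downbeat P8
bar 6: v0=C3 v1=C4 v2=E4 v3=E4 downbeat M3
  -> R5 @ bar 0 tick 0 v(0, 2): opens on M3
  -> R5 @ bar 0 tick 0 v(0, 3): opens on M3
  -> R2 @ bar 1 tick 0 v(1, 2): C4/E4 M3 -> F3/C4 P5 similar
  -> R3 @ bar 1 tick 0 v(2, 3): C4 above G3
  -> R4 @ bar 1 tick 0 v(0, 3): A2/G3 m7 untreated
  -> R3 @ bar 1 tick 1 v(2, 3): C4 above G3
  -> R3 @ bar 1 tick 2 v(2, 3): C4 above G3
  -> R3 @ bar 1 tick 3 v(2, 3): C4 above G3
  -> R2 @ bar 2 tick 0 v(0, 3): A2/G3 m7 -> F2/C3 P5 similar
  -> R3 @ bar 2 tick 0 v(2, 3): A3 above C3
  -> R3 @ bar 2 tick 1 v(2, 3): A3 above C3
  -> R3 @ bar 2 tick 2 v(2, 3): A3 above C3
  -> R3 @ bar 2 tick 3 v(2, 3): A3 above C3
  -> R1 @ bar 3 tick 0 v(0, 1): F2/F3 P8 -> G2/G3 P8 similar
  -> R2 @ bar 3 tick 0 v(0, 3): F2/C3 P5 -> G2/G3 P8 similar
  -> R2 @ bar 3 tick 0 v(1, 3): F3/C3 P4 -> G3/G3 P1 similar
  -> R3 @ bar 3 tick 0 v(2, 3): B3 above G3
  -> R3 @ bar 3 tick 1 v(2, 3): B3 above G3
  -> R3 @ bar 3 tick 2 v(2, 3): B3 above G3
  -> R3 @ bar 3 tick 3 v(2, 3): B3 above G3
  -> R1 @ bar 4 tick 0 v(0, 3): G2/G3 P8 -> F2/F3 P8 similar
  -> R2 @ bar 4 tick 0 v(0, 1): G2/G3 P8 -> F2/C3 P5 similar
  -> R2 @ bar 4 tick 0 v(0, 2): G2/B3 M3 -> F2/F3 P8 similar
  -> R2 @ bar 4 tick 0 v(2, 3): B3/G3 M3 -> F3/F3 P1 similar
  -> R7 @ bar 4 tick 0 v(2,): B3->F3 leap 6st
  -> R1 @ bar 5 tick 0 v(0, 2): F2/F3 P8 -> D3/D4 P8 similar
  -> R1 @ bar 5 tick 0 v(0, 3): F2/F3 P8 -> D3/D4 P8 similar
  -> R1 @ bar 5 tick 0 v(2, 3): F3/F3 P1 -> D4/D4 P1 similar
  -> R7 @ bar 5 tick 0 v(1,): C3->B3 leap 11st
  -> R8 @ bar 5 tick 0 v(0, 2): penult P8 not 3rd/6th
  -> R8 @ bar 5 tick 0 v(0, 3): penult P8 not 3rd/6th
  -> R1 @ bar 6 tick 0 v(2, 3): D4/D4 P1 -> E4/E4 P1 similar
  -> R6 @ bar 6 tick 3 v(0, 2): closes on M3
  -> R6 @ bar 6 tick 3 v(0, 3): closes on M3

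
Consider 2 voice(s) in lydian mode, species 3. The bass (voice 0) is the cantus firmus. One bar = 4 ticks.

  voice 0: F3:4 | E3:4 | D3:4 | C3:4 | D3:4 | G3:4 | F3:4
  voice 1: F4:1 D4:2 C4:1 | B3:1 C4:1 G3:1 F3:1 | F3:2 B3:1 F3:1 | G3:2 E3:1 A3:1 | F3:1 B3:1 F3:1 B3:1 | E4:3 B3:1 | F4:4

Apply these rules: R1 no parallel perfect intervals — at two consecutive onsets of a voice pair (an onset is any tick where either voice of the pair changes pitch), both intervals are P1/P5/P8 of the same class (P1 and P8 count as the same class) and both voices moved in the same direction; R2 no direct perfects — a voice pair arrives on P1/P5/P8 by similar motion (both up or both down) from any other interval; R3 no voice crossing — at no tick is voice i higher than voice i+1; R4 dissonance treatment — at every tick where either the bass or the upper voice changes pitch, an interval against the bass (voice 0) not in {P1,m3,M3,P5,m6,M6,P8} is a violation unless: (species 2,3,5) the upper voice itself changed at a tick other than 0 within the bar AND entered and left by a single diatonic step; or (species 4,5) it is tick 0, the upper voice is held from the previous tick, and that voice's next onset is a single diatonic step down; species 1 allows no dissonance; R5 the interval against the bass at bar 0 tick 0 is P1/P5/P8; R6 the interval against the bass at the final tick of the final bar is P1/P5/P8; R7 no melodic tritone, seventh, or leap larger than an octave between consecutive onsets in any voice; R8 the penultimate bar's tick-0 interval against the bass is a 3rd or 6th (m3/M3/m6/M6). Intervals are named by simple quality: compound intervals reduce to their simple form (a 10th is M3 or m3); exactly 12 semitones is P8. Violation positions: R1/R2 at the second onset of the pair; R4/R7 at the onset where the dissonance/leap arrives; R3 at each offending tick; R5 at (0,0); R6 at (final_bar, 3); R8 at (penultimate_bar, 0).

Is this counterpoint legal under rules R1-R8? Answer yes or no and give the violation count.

No (8 violations)

bar 0: v0=F3 v1=F4 (P8)
bar 1: v0=E3 v1=B3 (P5)
bar 2: v0=D3 v1=F3 (m3)
bar 3: v0=C3 v1=G3 (P5)
bar 4: v0=D3 v1=F3 (m3)
bar 5: v0=G3 v1=E4 (M6)
bar 6: v0=F3 v1=F4 (P8)
  R1 @ bar1.0: F3/C4 P5 -> E3/B3 P5 similar
  R4 @ bar1.3: E3/F3 m2 untreated
  R7 @ bar2.2: F3->B3 leap 6st
  R7 @ bar2.3: B3->F3 leap 6st
  R7 @ bar4.1: F3->B3 leap 6st
  R7 @ bar4.2: B3->F3 leap 6st
  R7 @ bar4.3: F3->B3 leap 6st
  R7 @ bar6.0: B3->F4 leap 6st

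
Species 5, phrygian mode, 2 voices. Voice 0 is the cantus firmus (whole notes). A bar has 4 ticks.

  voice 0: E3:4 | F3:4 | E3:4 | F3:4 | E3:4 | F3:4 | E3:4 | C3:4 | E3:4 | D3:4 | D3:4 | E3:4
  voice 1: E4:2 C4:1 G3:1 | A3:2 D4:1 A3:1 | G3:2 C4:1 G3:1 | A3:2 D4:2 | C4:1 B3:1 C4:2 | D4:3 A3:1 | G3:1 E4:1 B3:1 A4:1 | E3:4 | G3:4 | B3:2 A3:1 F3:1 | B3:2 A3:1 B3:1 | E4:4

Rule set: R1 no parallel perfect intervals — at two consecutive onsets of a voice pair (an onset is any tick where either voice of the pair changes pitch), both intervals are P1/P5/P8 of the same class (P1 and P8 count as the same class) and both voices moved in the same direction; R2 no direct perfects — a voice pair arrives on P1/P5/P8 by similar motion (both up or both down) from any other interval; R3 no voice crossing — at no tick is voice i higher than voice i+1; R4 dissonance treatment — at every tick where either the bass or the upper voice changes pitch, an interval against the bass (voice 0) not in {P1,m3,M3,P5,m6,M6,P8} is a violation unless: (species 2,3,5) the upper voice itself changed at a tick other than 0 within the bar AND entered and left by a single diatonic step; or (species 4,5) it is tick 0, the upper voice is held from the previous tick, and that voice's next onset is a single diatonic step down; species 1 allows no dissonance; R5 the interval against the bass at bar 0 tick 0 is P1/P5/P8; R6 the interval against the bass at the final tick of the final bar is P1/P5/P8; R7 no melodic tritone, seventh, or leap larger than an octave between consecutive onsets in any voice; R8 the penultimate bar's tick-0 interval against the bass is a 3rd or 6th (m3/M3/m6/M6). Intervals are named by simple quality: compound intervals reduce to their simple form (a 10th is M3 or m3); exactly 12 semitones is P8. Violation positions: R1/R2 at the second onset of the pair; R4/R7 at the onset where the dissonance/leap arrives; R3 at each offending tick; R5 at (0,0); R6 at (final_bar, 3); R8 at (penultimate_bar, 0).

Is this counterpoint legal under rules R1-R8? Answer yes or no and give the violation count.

No (5 violations)

bar 0: v0=E3 v1=E4 (P8)
bar 1: v0=F3 v1=A3 (M3)
bar 2: v0=E3 v1=G3 (m3)
bar 3: v0=F3 v1=A3 (M3)
bar 4: v0=E3 v1=C4 (m6)
bar 5: v0=F3 v1=D4 (M6)
bar 6: v0=E3 v1=G3 (m3)
bar 7: v0=C3 v1=E3 (M3)
bar 8: v0=E3 v1=G3 (m3)
bar 9: v0=D3 v1=B3 (M6)
bar 10: v0=D3 v1=B3 (M6)
bar 11: v0=E3 v1=E4 (P8)
  R4 @ bar6.3: E3/A4 P4 untreated
  R7 @ bar6.3: B3->A4 leap 10st
  R7 @ bar7.0: A4->E3 leap 17st
  R7 @ bar10.0: F3->B3 leap 6st
  R2 @ bar11.0: D3/B3 M6 -> E3/E4 P8 similar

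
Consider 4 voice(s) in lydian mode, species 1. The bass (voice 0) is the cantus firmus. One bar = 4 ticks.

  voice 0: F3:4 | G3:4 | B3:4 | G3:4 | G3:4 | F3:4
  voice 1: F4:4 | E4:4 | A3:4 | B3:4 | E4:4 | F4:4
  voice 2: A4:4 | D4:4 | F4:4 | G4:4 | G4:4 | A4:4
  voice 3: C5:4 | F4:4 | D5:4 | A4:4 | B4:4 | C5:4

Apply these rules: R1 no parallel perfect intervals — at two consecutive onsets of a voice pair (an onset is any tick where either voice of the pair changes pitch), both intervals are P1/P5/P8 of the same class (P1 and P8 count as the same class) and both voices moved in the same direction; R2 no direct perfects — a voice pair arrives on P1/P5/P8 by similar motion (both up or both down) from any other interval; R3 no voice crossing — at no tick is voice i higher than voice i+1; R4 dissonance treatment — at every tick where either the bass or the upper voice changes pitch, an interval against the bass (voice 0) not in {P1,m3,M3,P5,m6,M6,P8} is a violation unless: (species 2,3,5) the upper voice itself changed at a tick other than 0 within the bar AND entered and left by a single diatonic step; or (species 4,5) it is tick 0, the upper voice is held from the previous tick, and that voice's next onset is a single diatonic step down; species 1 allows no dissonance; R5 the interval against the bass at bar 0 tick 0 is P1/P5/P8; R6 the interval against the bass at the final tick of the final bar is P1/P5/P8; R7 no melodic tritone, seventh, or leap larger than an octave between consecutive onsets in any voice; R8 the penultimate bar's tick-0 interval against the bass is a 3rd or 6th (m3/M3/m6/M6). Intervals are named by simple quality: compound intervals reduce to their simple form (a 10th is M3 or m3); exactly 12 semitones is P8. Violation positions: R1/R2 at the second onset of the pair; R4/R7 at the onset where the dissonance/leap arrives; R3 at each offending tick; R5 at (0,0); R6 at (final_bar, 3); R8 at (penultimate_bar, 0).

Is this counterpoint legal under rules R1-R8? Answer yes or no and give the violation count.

No (17 violations)

bar 0: v0=F3 v1=F4 v2=A4 v3=C5 (P5)
bar 1: v0=G3 v1=E4 v2=D4 v3=F4 (m7)
bar 2: v0=B3 v1=A3 v2=F4 v3=D5 (m3)
bar 3: v0=G3 v1=B3 v2=G4 v3=A4 (M2)
bar 4: v0=G3 v1=E4 v2=G4 v3=B4 (M3)
bar 5: v0=F3 v1=F4 v2=A4 v3=C5 (P5)
  R5 @ bar0.0: opens on M3
  R3 @ bar1.0: E4 above D4
  R4 @ bar1.0: G3/F4 m7 untreated
  R3 @ bar1.1: E4 above D4
  R3 @ bar1.2: E4 above D4
  R3 @ bar1.3: E4 above D4
  R3 @ bar2.0: B3 above A3
  R4 @ bar2.0: B3/A3 M2 untreated
  R4 @ bar2.0: B3/F4 TT untreated
  R3 @ bar2.1: B3 above A3
  R3 @ bar2.2: B3 above A3
  R3 @ bar2.3: B3 above A3
  R4 @ bar3.0: G3/A4 M2 untreated
  R2 @ bar4.0: B3/A4 m7 -> E4/B4 P5 similar
  R8 @ bar4.0: penult P8 not 3rd/6th
  R1 @ bar5.0: E4/B4 P5 -> F4/C5 P5 similar
  R6 @ bar5.3: closes on M3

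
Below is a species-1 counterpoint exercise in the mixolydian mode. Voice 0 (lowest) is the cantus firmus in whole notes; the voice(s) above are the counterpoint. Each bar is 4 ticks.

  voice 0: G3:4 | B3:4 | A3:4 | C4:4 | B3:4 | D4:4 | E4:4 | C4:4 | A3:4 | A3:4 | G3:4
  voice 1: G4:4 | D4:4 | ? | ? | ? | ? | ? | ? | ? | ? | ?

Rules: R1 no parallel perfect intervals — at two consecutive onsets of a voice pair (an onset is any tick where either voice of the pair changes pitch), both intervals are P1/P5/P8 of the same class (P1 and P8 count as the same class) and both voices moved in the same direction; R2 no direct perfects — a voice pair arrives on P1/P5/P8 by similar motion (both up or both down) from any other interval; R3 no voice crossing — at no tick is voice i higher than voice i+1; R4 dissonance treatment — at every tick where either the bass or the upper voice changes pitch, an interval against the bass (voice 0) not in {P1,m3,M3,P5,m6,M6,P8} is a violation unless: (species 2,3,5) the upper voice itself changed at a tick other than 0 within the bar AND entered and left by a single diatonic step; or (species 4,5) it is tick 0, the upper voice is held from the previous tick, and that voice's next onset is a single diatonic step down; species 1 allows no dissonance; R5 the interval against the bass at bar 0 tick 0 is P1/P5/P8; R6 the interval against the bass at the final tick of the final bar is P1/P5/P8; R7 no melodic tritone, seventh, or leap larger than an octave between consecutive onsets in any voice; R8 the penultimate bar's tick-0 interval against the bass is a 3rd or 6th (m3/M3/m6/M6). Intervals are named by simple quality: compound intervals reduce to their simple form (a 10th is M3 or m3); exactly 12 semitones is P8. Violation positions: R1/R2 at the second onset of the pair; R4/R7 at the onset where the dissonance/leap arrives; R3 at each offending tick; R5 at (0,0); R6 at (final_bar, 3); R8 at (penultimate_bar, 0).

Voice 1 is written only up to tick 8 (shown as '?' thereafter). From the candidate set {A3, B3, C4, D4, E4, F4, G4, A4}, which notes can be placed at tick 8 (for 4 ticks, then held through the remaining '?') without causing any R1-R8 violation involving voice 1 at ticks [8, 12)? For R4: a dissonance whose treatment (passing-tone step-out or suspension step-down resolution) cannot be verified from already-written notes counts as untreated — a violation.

A3: violates R2
B3: violates R4
C4: legal
D4: violates R4
E4: legal
F4: legal
G4: violates R4
A4: legal

{A4, C4, E4, F4}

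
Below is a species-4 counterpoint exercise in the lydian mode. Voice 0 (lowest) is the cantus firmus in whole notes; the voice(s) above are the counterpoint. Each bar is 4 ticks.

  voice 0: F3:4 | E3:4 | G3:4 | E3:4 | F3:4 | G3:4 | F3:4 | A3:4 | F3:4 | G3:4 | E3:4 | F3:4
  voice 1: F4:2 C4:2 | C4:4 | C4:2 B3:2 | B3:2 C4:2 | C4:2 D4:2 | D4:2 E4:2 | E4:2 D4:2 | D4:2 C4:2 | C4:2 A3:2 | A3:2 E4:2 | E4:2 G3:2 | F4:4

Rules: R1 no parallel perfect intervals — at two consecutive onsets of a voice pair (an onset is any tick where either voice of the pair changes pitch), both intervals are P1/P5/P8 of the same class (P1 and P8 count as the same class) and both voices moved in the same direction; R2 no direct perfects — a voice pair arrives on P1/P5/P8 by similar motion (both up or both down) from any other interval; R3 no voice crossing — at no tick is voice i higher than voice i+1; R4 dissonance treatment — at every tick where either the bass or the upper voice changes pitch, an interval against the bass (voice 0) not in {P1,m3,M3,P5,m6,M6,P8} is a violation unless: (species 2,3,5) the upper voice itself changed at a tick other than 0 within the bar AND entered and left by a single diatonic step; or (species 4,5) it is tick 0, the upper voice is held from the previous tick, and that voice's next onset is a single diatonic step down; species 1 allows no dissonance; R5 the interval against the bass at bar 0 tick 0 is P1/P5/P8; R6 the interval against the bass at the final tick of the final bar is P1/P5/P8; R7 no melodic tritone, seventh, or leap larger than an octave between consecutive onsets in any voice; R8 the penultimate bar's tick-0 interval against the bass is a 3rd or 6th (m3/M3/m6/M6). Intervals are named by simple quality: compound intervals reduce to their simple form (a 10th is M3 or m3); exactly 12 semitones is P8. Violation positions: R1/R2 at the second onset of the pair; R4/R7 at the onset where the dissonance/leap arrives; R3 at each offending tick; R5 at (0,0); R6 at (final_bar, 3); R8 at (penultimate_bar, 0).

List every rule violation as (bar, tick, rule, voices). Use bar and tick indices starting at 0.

(9, 0, R4, (0, 1))
(10, 0, R8, (0, 1))
(11, 0, R2, (0, 1))
(11, 0, R7, (1,))

bar 0: v0=F3 v1=F4 downbeat P8
bar 1: v0=E3 v1=C4 downbeat m6
bar 2: v0=G3 v1=C4 downbeat P4
bar 3: v0=E3 v1=B3 downbeat P5
bar 4: v0=F3 v1=C4 downbeat P5
bar 5: v0=G3 v1=D4 downbeat P5
bar 6: v0=F3 v1=E4 downbeat M7
bar 7: v0=A3 v1=D4 downbeat P4
bar 8: v0=F3 v1=C4 downbeat P5
bar 9: v0=G3 v1=A3 downbeat M2
bar 10: v0=E3 v1=E4 downbeat P8
bar 11: v0=F3 v1=F4 downbeat P8
  -> R4 @ bar 9 tick 0 v(0, 1): G3/A3 M2 untreated
  -> R8 @ bar 10 tick 0 v(0, 1): penult P8 not 3rd/6th
  -> R2 @ bar 11 tick 0 v(0, 1): E3/G3 m3 -> F3/F4 P8 similar
  -> R7 @ bar 11 tick 0 v(1,): G3->F4 leap 10st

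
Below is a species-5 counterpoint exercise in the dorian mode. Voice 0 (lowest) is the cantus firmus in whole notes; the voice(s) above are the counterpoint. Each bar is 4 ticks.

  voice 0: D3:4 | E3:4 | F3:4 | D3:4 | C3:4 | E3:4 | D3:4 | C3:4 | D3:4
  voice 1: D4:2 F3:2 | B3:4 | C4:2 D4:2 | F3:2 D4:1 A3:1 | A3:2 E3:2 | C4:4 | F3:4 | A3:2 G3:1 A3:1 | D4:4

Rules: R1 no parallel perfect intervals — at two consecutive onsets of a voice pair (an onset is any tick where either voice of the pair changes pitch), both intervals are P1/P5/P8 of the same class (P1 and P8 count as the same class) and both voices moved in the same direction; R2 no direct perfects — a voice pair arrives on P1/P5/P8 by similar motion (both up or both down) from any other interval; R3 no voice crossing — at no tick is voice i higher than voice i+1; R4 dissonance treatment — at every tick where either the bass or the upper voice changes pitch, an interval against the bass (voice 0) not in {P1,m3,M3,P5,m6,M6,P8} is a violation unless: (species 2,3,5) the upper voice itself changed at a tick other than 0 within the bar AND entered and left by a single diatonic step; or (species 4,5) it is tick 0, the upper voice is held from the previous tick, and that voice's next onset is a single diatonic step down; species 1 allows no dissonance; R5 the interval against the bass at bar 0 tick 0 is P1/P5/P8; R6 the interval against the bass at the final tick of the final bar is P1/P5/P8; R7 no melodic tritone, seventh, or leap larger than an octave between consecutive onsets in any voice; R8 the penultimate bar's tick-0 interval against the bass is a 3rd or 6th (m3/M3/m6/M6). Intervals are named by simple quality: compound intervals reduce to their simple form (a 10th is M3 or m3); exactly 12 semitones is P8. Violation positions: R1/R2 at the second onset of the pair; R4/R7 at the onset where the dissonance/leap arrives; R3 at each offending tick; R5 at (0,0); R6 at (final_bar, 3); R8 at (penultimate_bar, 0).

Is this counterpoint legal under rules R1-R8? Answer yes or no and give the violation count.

No (4 violations)

bar 0: v0=D3 v1=D4 (P8)
bar 1: v0=E3 v1=B3 (P5)
bar 2: v0=F3 v1=C4 (P5)
bar 3: v0=D3 v1=F3 (m3)
bar 4: v0=C3 v1=A3 (M6)
bar 5: v0=E3 v1=C4 (m6)
bar 6: v0=D3 v1=F3 (m3)
bar 7: v0=C3 v1=A3 (M6)
bar 8: v0=D3 v1=D4 (P8)
  R2 @ bar1.0: D3/F3 m3 -> E3/B3 P5 similar
  R7 @ bar1.0: F3->B3 leap 6st
  R1 @ bar2.0: E3/B3 P5 -> F3/C4 P5 similar
  R2 @ bar8.0: C3/A3 M6 -> D3/D4 P8 similar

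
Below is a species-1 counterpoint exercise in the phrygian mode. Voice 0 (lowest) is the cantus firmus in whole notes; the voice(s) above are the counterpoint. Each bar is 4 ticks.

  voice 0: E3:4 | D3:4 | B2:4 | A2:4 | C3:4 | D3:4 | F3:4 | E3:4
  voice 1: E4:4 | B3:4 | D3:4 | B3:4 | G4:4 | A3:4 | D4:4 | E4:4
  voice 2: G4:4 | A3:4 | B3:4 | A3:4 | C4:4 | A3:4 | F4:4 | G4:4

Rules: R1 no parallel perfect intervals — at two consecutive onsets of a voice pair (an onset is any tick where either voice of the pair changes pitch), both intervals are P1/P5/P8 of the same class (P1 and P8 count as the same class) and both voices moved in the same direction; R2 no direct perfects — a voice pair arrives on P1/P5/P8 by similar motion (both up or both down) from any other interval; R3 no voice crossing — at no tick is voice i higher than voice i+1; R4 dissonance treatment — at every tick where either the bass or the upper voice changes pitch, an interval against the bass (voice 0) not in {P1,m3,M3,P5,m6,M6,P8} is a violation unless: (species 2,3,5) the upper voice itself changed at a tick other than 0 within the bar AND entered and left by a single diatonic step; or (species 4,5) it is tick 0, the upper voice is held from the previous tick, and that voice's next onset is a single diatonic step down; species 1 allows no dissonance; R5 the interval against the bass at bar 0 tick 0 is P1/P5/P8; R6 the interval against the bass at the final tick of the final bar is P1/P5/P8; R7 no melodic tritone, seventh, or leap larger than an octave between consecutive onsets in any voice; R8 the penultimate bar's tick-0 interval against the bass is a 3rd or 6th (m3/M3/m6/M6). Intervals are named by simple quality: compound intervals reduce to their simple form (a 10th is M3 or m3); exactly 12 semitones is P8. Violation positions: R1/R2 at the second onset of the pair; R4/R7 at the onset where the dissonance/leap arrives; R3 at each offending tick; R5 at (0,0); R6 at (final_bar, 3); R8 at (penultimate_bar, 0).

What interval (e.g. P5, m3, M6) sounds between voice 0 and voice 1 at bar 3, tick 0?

voice 0=A2 voice 1=B3 -> M2

M2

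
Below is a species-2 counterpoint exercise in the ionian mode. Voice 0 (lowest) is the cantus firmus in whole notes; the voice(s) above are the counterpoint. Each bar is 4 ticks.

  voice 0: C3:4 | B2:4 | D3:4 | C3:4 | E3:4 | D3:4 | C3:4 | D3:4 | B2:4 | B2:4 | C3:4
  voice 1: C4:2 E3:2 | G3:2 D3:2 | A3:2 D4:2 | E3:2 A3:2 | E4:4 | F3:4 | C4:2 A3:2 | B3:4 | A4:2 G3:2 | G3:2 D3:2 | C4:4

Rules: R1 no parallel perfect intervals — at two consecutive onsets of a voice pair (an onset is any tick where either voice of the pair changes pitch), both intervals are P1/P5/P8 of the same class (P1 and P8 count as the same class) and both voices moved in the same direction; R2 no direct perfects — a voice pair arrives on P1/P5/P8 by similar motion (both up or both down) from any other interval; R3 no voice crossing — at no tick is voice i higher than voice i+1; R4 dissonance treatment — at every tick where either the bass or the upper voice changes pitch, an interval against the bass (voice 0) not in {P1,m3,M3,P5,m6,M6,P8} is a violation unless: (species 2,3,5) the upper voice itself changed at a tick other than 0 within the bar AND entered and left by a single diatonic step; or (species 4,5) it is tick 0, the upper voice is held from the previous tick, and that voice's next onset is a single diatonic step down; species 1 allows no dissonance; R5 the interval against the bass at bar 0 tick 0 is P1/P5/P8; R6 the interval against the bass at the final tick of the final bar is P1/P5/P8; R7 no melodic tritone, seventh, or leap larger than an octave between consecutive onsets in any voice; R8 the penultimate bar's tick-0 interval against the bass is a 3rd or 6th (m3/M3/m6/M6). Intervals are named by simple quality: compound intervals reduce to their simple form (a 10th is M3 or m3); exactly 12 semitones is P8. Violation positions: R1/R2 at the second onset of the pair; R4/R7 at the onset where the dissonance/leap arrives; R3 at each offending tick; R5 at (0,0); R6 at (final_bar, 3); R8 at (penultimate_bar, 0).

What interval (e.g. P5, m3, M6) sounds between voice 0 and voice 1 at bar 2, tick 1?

voice 0=D3 voice 1=A3 -> P5

P5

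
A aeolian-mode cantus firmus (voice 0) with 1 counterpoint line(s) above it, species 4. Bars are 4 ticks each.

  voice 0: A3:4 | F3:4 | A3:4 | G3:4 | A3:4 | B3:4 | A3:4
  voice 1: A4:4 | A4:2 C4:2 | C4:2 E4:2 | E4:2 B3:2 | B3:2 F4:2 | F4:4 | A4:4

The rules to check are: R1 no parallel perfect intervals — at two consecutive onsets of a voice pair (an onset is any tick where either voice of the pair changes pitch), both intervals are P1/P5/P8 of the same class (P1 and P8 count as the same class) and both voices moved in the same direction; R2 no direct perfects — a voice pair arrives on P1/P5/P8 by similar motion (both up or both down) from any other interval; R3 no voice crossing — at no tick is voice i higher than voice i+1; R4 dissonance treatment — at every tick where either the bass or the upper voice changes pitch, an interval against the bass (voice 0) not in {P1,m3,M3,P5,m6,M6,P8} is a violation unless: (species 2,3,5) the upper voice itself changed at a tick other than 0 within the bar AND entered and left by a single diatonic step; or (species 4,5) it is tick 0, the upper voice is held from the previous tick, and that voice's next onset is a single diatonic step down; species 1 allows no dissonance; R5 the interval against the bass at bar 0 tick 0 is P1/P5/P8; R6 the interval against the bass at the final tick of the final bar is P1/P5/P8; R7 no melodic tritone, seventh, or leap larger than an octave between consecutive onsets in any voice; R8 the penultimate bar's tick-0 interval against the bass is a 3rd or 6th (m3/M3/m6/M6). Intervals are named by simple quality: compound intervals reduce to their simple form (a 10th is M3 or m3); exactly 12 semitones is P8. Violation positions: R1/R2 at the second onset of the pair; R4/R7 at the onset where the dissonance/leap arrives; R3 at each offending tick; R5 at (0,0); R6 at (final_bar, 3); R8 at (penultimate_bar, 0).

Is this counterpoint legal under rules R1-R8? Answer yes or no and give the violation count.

bar 0: v0=A3 v1=A4 (P8)
bar 1: v0=F3 v1=A4 (M3)
bar 2: v0=A3 v1=C4 (m3)
bar 3: v0=G3 v1=E4 (M6)
bar 4: v0=A3 v1=B3 (M2)
bar 5: v0=B3 v1=F4 (TT)
bar 6: v0=A3 v1=A4 (P8)
  R4 @ bar4.0: A3/B3 M2 untreated
  R7 @ bar4.2: B3->F4 leap 6st
  R4 @ bar5.0: B3/F4 TT untreated
  R8 @ bar5.0: penult TT not 3rd/6th

No (4 violations)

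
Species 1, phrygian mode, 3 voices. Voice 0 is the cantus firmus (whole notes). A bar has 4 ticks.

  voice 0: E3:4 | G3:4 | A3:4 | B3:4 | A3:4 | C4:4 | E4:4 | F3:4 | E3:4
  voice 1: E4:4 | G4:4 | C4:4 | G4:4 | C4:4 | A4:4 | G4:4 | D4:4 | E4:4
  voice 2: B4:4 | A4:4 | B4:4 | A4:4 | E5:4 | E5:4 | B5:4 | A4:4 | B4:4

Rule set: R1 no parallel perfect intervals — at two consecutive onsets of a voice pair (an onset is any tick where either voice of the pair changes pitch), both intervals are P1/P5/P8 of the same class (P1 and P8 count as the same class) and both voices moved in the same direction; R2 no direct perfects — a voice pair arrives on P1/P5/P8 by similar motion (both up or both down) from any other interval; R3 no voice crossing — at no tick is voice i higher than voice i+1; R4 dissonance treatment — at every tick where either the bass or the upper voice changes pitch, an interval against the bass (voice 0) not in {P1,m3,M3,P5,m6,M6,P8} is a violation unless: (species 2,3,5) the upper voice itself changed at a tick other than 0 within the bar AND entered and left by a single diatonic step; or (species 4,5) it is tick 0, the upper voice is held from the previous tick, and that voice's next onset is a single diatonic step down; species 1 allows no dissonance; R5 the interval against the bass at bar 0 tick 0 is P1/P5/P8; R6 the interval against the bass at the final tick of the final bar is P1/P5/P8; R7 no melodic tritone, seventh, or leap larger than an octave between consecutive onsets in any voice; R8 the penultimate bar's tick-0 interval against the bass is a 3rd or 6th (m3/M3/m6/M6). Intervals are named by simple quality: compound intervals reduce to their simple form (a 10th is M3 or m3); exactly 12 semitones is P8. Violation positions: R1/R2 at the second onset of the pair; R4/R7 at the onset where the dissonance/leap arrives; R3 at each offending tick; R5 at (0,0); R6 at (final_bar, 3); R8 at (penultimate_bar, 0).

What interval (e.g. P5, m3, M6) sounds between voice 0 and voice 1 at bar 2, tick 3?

voice 0=A3 voice 1=C4 -> m3

m3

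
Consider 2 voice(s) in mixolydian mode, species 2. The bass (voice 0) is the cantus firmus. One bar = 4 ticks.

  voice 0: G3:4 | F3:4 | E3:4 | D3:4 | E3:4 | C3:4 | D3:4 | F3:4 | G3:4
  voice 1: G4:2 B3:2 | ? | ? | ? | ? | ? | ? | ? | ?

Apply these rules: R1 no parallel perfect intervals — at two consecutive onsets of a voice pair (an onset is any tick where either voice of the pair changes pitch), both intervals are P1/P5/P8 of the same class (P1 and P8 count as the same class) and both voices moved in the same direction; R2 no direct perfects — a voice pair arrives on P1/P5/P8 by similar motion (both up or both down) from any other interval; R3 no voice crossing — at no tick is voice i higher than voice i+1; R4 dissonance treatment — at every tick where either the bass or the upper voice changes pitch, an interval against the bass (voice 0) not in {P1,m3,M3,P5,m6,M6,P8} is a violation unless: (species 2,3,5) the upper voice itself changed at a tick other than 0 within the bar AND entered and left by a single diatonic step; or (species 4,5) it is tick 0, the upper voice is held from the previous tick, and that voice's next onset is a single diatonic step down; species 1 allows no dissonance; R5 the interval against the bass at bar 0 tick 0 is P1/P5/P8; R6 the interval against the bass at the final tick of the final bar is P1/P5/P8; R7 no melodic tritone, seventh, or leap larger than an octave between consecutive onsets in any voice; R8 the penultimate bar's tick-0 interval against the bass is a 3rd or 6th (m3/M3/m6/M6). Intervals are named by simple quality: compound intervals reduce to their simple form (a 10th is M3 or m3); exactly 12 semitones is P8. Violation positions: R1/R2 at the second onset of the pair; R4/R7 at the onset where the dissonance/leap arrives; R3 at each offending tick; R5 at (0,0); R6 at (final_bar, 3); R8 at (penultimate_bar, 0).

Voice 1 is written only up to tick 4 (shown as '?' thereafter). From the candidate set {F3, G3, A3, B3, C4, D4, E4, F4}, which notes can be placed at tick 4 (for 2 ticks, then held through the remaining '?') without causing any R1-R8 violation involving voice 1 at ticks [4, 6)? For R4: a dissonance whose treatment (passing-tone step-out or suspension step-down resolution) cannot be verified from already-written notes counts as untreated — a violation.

F3: violates R2,R7
G3: violates R4
A3: legal
B3: violates R4
C4: legal
D4: legal
E4: violates R4
F4: violates R7

{A3, C4, D4}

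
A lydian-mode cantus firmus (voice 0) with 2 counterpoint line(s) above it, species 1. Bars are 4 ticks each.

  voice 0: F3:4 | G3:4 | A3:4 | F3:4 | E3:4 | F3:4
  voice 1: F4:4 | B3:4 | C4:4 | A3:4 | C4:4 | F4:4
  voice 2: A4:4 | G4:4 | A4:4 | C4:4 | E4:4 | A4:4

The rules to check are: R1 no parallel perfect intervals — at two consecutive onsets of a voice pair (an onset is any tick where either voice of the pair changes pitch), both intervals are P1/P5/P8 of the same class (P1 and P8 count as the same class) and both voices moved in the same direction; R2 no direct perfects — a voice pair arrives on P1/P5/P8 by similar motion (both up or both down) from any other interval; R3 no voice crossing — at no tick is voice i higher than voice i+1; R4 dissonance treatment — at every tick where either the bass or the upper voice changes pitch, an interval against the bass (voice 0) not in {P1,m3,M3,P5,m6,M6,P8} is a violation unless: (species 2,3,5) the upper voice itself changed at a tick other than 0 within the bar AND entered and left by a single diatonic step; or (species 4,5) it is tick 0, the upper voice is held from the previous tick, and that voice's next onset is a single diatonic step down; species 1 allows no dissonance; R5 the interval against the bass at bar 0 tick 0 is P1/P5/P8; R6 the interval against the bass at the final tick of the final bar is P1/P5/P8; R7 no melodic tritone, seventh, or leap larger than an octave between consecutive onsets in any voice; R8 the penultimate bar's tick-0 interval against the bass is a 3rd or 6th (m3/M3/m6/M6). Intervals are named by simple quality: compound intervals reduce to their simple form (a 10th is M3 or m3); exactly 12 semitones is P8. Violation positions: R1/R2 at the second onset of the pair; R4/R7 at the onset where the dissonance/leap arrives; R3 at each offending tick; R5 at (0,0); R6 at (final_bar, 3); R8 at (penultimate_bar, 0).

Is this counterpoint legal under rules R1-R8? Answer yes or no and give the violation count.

No (7 violations)

bar 0: v0=F3 v1=F4 v2=A4 (M3)
bar 1: v0=G3 v1=B3 v2=G4 (P8)
bar 2: v0=A3 v1=C4 v2=A4 (P8)
bar 3: v0=F3 v1=A3 v2=C4 (P5)
bar 4: v0=E3 v1=C4 v2=E4 (P8)
bar 5: v0=F3 v1=F4 v2=A4 (M3)
  R5 @ bar0.0: opens on M3
  R7 @ bar1.0: F4->B3 leap 6st
  R1 @ bar2.0: G3/G4 P8 -> A3/A4 P8 similar
  R2 @ bar3.0: A3/A4 P8 -> F3/C4 P5 similar
  R8 @ bar4.0: penult P8 not 3rd/6th
  R2 @ bar5.0: E3/C4 m6 -> F3/F4 P8 similar
  R6 @ bar5.3: closes on M3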